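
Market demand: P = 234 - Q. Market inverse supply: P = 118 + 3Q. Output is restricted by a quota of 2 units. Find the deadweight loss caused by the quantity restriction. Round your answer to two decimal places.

Unrestricted equilibrium: Q* = (234 - 118)/(1 + 3) = 29.
At Q = 2 the demand price is 234 - (2) = 232 and the supply price is 118 + 3(2) = 124.
Deadweight loss is the triangle between the curves from 2 to 29: (1/2)(232 - 124)(29 - 2) = 1458.

1458.00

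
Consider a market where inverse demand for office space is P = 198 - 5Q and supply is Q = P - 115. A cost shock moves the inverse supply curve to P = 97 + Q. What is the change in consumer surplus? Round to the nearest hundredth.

230.00

Rewriting supply in inverse form: P = 115 + Q.
Initial equilibrium: Q_0 = 13.8333, P_0 = 128.8333; CS_0 = (1/2)(13.8333)(69.1667) = 478.4028, PS_0 = (1/2)(13.8333)(13.8333) = 95.6806.
New equilibrium: 198 - 5Q = 97 + Q gives Q_1 = 16.8333, P_1 = 113.8333; CS_1 = 708.4028, PS_1 = 141.6806.
Change in consumer surplus = 708.4028 - 478.4028 = 230.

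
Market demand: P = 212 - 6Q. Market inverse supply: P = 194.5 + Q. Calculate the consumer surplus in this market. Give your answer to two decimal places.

18.75

Equilibrium: 212 - 6Q = 194.5 + Q, so Q* = 2.5 and P* = 197.
The demand choke price is 212, so CS = (1/2)(Q*)(212 - P*) = (1/2)(2.5)(15) = 18.75.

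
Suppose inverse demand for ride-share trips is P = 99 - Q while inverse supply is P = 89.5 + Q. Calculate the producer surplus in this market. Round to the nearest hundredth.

11.28

Setting demand equal to supply, 9.5 = 2Q, so Q* = 4.75 and P* = 94.25.
Producer surplus is the triangle above supply below P*: (1/2)(4.75)(94.25 - 89.5) = (1/2)(4.75)(4.75) = 11.2812.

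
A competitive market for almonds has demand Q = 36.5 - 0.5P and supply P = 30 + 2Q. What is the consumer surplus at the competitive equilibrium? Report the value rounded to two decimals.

Rewriting demand in inverse form: P = 73 - 2Q.
Equilibrium: 73 - 2Q = 30 + 2Q, so Q* = 10.75 and P* = 51.5.
The demand choke price is 73, so CS = (1/2)(Q*)(73 - P*) = (1/2)(10.75)(21.5) = 115.5625.

115.56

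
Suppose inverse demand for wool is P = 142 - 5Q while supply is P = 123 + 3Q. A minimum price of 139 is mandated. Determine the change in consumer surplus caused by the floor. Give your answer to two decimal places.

Free-market equilibrium: 142 - 5Q = 123 + 3Q gives Q* = 2.375, P* = 130.125.
At P = 139, buyers demand (142 - 139)/5 = 0.6 while sellers would supply more, so the quantity traded is 0.6 at price 139.
CS goes from (1/2)(2.375)(11.875) = 14.1016 to 0.9 (computed as (142 - 139)(0.6) - (1/2)(5)(0.6)^2), a change of -13.2016.

-13.20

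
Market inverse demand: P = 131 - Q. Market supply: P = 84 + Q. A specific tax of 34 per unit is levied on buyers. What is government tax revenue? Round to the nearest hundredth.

221.00

Without the tax, 131 - Q = 84 + Q so Q* = 23.5 and P* = 107.5.
A tax on buyers shifts demand down by 34: (131 - 34) - Q = 84 + Q, so Q_t = 6.5. Buyers pay P_b = 124.5; sellers receive P_s = P_b - 34 = 90.5.
Revenue is the tax times quantity traded: 34 x 6.5 = 221.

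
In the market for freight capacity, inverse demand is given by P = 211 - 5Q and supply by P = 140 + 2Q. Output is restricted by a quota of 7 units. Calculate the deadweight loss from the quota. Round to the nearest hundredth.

Unrestricted equilibrium: Q* = (211 - 140)/(5 + 2) = 10.1429.
At Q = 7 the demand price is 211 - 5(7) = 176 and the supply price is 140 + 2(7) = 154.
DWL = (1/2)(gap between curves at 7) x (Q* - 7) = (1/2)(22)(3.1429) = 34.5714.

34.57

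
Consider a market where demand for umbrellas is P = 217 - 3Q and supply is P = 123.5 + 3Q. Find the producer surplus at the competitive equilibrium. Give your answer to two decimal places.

364.26

Setting demand equal to supply, 93.5 = 6Q, so Q* = 15.5833 and P* = 170.25.
PS is the area between P* and the supply curve from 0 to Q*: (1/2)(15.5833)(46.75) = 364.2604.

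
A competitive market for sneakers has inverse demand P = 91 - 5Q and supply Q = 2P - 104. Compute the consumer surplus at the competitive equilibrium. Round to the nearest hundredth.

125.70

Rewriting supply in inverse form: P = 52 + 0.5Q.
Equilibrium: 91 - 5Q = 52 + 0.5Q, so Q* = 7.0909 and P* = 55.5455.
CS is the area between the demand curve and P* from 0 to Q*: (1/2)(7.0909)(35.4545) = 125.7025.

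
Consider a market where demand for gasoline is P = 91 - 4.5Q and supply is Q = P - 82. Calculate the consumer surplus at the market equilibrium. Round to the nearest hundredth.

Rewriting supply in inverse form: P = 82 + Q.
Equilibrium: 91 - 4.5Q = 82 + Q, so Q* = 1.6364 and P* = 83.6364.
The demand choke price is 91, so CS = (1/2)(Q*)(91 - P*) = (1/2)(1.6364)(7.3636) = 6.0248.

6.02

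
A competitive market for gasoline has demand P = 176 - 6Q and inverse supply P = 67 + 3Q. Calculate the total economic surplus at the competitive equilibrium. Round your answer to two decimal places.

660.06

Equilibrium: 176 - 6Q = 67 + 3Q, so Q* = 12.1111 and P* = 103.3333.
CS = (1/2)(12.1111)(72.6667) = 440.037 and PS = (1/2)(12.1111)(36.3333) = 220.0185, so total surplus = 660.0556.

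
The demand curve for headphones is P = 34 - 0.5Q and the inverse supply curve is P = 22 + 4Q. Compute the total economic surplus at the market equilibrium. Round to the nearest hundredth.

Equilibrium: 34 - 0.5Q = 22 + 4Q, so Q* = 2.6667 and P* = 32.6667.
Total surplus is the full triangle between the curves from 0 to Q*: (1/2)(2.6667)(34 - 22) = 16.

16.00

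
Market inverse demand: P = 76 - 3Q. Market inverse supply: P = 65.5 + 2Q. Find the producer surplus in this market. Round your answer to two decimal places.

Set 76 - 3Q = 65.5 + 2Q, which gives 10.5 = 5Q, so Q* = 2.1 and P* = 76 - 3(2.1) = 69.7.
PS is the area between P* and the supply curve from 0 to Q*: (1/2)(2.1)(4.2) = 4.41.

4.41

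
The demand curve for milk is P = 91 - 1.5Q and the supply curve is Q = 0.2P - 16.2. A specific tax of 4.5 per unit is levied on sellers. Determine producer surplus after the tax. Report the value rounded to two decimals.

Rewriting supply in inverse form: P = 81 + 5Q.
Without the tax, 91 - 1.5Q = 81 + 5Q so Q* = 1.5385 and P* = 88.6923.
A tax on sellers shifts supply up by 4.5: 91 - 1.5Q = 81 + 5Q + 4.5, so Q_t = 0.8462. Buyers pay P_b = 89.7308; sellers receive P_s = P_b - 4.5 = 85.2308.
PS = (1/2)(Q_t)(P_s - 81) = (1/2)(0.8462)(4.2308) = 1.7899.

1.79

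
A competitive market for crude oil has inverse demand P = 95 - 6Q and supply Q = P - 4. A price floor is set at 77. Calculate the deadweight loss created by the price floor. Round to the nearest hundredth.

Rewriting supply in inverse form: P = 4 + Q.
Free-market equilibrium: 95 - 6Q = 4 + Q gives Q* = 13, P* = 17.
At the floor price 77, quantity demanded is (95 - 77)/6 = 3; demand is the short side, so Q = 3 trades at P = 77.
The lost-trades triangle has base Q* - 3 = 10 and height equal to the gap between the curves at Q = 3, which is 77 - 7 = 70. DWL = (1/2)(10)(70) = 350.

350.00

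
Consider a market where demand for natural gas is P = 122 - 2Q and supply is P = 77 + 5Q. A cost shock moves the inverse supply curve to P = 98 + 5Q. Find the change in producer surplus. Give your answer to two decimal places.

Initial equilibrium: Q_0 = 6.4286, P_0 = 109.1429; CS_0 = (1/2)(6.4286)(12.8571) = 41.3265, PS_0 = (1/2)(6.4286)(32.1429) = 103.3163.
New equilibrium: 122 - 2Q = 98 + 5Q gives Q_1 = 3.4286, P_1 = 115.1429; CS_1 = 11.7551, PS_1 = 29.3878.
Change in producer surplus = 29.3878 - 103.3163 = -73.9286.

-73.93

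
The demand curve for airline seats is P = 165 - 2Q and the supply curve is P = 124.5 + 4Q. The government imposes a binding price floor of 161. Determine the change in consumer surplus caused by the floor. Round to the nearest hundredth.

Without the control, 165 - 2Q = 124.5 + 4Q so Q* = 6.75 and P* = 151.5.
At the floor price 161, quantity demanded is (165 - 161)/2 = 2; demand is the short side, so Q = 2 trades at P = 161.
CS goes from (1/2)(6.75)(13.5) = 45.5625 to 4 (computed as (165 - 161)(2) - (1/2)(2)(2)^2), a change of -41.5625.

-41.56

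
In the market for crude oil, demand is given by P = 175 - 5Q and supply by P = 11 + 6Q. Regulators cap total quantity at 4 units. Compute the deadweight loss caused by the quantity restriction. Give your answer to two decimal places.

Unrestricted equilibrium: Q* = (175 - 11)/(5 + 6) = 14.9091.
At Q = 4 the demand price is 175 - 5(4) = 155 and the supply price is 11 + 6(4) = 35.
DWL = (1/2)(gap between curves at 4) x (Q* - 4) = (1/2)(120)(10.9091) = 654.5455.

654.55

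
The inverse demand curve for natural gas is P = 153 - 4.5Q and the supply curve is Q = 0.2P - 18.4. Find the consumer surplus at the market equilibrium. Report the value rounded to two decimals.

92.77

Rewriting supply in inverse form: P = 92 + 5Q.
Set 153 - 4.5Q = 92 + 5Q, which gives 61 = 9.5Q, so Q* = 6.4211 and P* = 153 - 4.5(6.4211) = 124.1053.
Consumer surplus is the triangle under demand above P*: (1/2)(6.4211)(153 - 124.1053) = (1/2)(6.4211)(28.8947) = 92.7673.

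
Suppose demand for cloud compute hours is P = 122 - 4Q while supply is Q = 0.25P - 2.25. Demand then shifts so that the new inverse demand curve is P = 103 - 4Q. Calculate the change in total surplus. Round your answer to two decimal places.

-245.81

Rewriting supply in inverse form: P = 9 + 4Q.
Initial equilibrium: Q_0 = 14.125, P_0 = 65.5; CS_0 = (1/2)(14.125)(56.5) = 399.0312, PS_0 = (1/2)(14.125)(56.5) = 399.0312.
New equilibrium: 103 - 4Q = 9 + 4Q gives Q_1 = 11.75, P_1 = 56; CS_1 = 276.125, PS_1 = 276.125.
Change in total surplus = (276.125 + 276.125) - (399.0312 + 399.0312) = -245.8125.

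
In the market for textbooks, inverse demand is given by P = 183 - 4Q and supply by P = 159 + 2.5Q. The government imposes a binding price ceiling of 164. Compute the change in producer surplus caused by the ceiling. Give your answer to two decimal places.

-12.04

Without the control, 183 - 4Q = 159 + 2.5Q so Q* = 3.6923 and P* = 168.2308.
At the ceiling price 164, quantity supplied is (164 - 159)/2.5 = 2; supply is the short side, so Q = 2 trades at P = 164.
PS goes from (1/2)(3.6923)(9.2308) = 17.0414 to 5 (computed as (164 - 159)(2) - (1/2)(2.5)(2)^2), a change of -12.0414.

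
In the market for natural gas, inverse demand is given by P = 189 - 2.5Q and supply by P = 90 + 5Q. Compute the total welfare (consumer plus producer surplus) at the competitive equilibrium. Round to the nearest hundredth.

653.40

Setting demand equal to supply, 99 = 7.5Q, so Q* = 13.2 and P* = 156.
CS = (1/2)(13.2)(33) = 217.8 and PS = (1/2)(13.2)(66) = 435.6, so total surplus = 653.4.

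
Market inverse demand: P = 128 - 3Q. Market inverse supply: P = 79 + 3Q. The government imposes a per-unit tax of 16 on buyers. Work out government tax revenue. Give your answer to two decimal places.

Without the tax, 128 - 3Q = 79 + 3Q so Q* = 8.1667 and P* = 103.5.
With the tax, buyers' net willingness to pay falls by 16: (128 - 16) - 3Q = 79 + 3Q, so Q_t = 5.5. Buyers pay P_b = 111.5; sellers receive P_s = P_b - 16 = 95.5.
Tax revenue = t x Q_t = 16 x 5.5 = 88.

88.00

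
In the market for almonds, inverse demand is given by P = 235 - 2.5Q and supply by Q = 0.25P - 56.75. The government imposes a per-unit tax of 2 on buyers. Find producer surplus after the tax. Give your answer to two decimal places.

1.70

Rewriting supply in inverse form: P = 227 + 4Q.
Pre-tax equilibrium: 235 - 2.5Q = 227 + 4Q gives Q* = 1.2308, P* = 231.9231.
A tax on buyers shifts demand down by 2: (235 - 2) - 2.5Q = 227 + 4Q, so Q_t = 0.9231. Buyers pay P_b = 232.6923; sellers receive P_s = P_b - 2 = 230.6923.
PS = (1/2)(Q_t)(P_s - 227) = (1/2)(0.9231)(3.6923) = 1.7041.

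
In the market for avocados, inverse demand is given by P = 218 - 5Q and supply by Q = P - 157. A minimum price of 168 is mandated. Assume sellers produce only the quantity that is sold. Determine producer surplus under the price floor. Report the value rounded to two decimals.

Rewriting supply in inverse form: P = 157 + Q.
Free-market equilibrium: 218 - 5Q = 157 + Q gives Q* = 10.1667, P* = 167.1667.
At the floor price 168, quantity demanded is (218 - 168)/5 = 10; demand is the short side, so Q = 10 trades at P = 168.
The supply price at Q = 10 is 167. PS is the trapezoid between 168 and supply over [0, 10]: (1/2)[(168 - 157) + (168 - 167)](10) = 60.

60.00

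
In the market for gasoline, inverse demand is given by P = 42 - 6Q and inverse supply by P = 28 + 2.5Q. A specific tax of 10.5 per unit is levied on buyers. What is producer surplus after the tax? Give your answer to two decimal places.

Pre-tax equilibrium: 42 - 6Q = 28 + 2.5Q gives Q* = 1.6471, P* = 32.1176.
A tax on buyers shifts demand down by 10.5: (42 - 10.5) - 6Q = 28 + 2.5Q, so Q_t = 0.4118. Buyers pay P_b = 39.5294; sellers receive P_s = P_b - 10.5 = 29.0294.
Producer surplus is the triangle above supply below P_s: (1/2)(0.4118)(29.0294 - 28) = 0.2119.

0.21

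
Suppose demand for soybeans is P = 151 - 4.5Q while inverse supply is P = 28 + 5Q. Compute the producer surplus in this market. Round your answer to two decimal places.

419.09

Set 151 - 4.5Q = 28 + 5Q, which gives 123 = 9.5Q, so Q* = 12.9474 and P* = 151 - 4.5(12.9474) = 92.7368.
PS is the area between P* and the supply curve from 0 to Q*: (1/2)(12.9474)(64.7368) = 419.0859.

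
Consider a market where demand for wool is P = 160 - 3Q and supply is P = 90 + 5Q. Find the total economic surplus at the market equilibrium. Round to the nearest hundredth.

Set 160 - 3Q = 90 + 5Q, which gives 70 = 8Q, so Q* = 8.75 and P* = 160 - 3(8.75) = 133.75.
CS = (1/2)(8.75)(26.25) = 114.8438 and PS = (1/2)(8.75)(43.75) = 191.4062, so total surplus = 306.25.

306.25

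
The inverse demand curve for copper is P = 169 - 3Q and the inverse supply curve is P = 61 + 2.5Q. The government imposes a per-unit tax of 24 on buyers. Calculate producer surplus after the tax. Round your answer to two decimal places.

Without the tax, 169 - 3Q = 61 + 2.5Q so Q* = 19.6364 and P* = 110.0909.
With the tax, buyers' net willingness to pay falls by 24: (169 - 24) - 3Q = 61 + 2.5Q, so Q_t = 15.2727. Buyers pay P_b = 123.1818; sellers receive P_s = P_b - 24 = 99.1818.
PS = (1/2)(Q_t)(P_s - 61) = (1/2)(15.2727)(38.1818) = 291.5702.

291.57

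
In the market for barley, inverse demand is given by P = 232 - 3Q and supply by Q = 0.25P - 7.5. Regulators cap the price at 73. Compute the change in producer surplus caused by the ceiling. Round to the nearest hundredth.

Rewriting supply in inverse form: P = 30 + 4Q.
Free-market equilibrium: 232 - 3Q = 30 + 4Q gives Q* = 28.8571, P* = 145.4286.
At P = 73, sellers supply (73 - 30)/4 = 10.75 while buyers want more, so the quantity traded is 10.75 at price 73.
PS goes from (1/2)(28.8571)(115.4286) = 1665.4694 to 231.125 (computed as (73 - 30)(10.75) - (1/2)(4)(10.75)^2), a change of -1434.3444.

-1434.34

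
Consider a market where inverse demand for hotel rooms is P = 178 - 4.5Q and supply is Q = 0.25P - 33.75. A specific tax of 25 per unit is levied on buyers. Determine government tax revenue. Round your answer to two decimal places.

52.94

Rewriting supply in inverse form: P = 135 + 4Q.
Without the tax, 178 - 4.5Q = 135 + 4Q so Q* = 5.0588 and P* = 155.2353.
With the tax, buyers' net willingness to pay falls by 25: (178 - 25) - 4.5Q = 135 + 4Q, so Q_t = 2.1176. Buyers pay P_b = 168.4706; sellers receive P_s = P_b - 25 = 143.4706.
Tax revenue = t x Q_t = 25 x 2.1176 = 52.9412.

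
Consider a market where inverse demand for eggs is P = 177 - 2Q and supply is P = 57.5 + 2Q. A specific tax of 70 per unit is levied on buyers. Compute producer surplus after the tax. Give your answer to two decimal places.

Pre-tax equilibrium: 177 - 2Q = 57.5 + 2Q gives Q* = 29.875, P* = 117.25.
With the tax, buyers' net willingness to pay falls by 70: (177 - 70) - 2Q = 57.5 + 2Q, so Q_t = 12.375. Buyers pay P_b = 152.25; sellers receive P_s = P_b - 70 = 82.25.
Producer surplus is the triangle above supply below P_s: (1/2)(12.375)(82.25 - 57.5) = 153.1406.

153.14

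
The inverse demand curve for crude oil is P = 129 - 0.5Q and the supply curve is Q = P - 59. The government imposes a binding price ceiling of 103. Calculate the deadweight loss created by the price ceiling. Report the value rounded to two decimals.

5.33

Rewriting supply in inverse form: P = 59 + Q.
Without the control, 129 - 0.5Q = 59 + Q so Q* = 46.6667 and P* = 105.6667.
At P = 103, sellers supply (103 - 59)/1 = 44 while buyers want more, so the quantity traded is 44 at price 103.
At Q = 44 the demand price is 107 and the supply price is 103. Deadweight loss is the triangle between the curves from 44 to 46.6667: (1/2)(107 - 103)(46.6667 - 44) = 5.3333.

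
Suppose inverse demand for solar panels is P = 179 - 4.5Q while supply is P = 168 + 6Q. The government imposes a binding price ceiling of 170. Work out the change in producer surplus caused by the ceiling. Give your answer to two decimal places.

Free-market equilibrium: 179 - 4.5Q = 168 + 6Q gives Q* = 1.0476, P* = 174.2857.
At the ceiling price 170, quantity supplied is (170 - 168)/6 = 0.3333; supply is the short side, so Q = 0.3333 trades at P = 170.
PS goes from (1/2)(1.0476)(6.2857) = 3.2925 to 0.3333 (computed as (170 - 168)(0.3333) - (1/2)(6)(0.3333)^2), a change of -2.9592.

-2.96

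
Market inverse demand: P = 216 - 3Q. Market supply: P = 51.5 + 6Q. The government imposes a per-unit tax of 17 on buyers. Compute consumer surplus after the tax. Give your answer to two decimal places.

402.89

Without the tax, 216 - 3Q = 51.5 + 6Q so Q* = 18.2778 and P* = 161.1667.
With the tax, buyers' net willingness to pay falls by 17: (216 - 17) - 3Q = 51.5 + 6Q, so Q_t = 16.3889. Buyers pay P_b = 166.8333; sellers receive P_s = P_b - 17 = 149.8333.
CS = (1/2)(Q_t)(216 - P_b) = (1/2)(16.3889)(49.1667) = 402.8935.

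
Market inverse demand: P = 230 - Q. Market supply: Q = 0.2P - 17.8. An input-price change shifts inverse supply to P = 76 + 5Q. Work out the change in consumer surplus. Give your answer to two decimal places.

Rewriting supply in inverse form: P = 89 + 5Q.
Initial equilibrium: Q_0 = 23.5, P_0 = 206.5; CS_0 = (1/2)(23.5)(23.5) = 276.125, PS_0 = (1/2)(23.5)(117.5) = 1380.625.
New equilibrium: 230 - Q = 76 + 5Q gives Q_1 = 25.6667, P_1 = 204.3333; CS_1 = 329.3889, PS_1 = 1646.9444.
Change in consumer surplus = 329.3889 - 276.125 = 53.2639.

53.26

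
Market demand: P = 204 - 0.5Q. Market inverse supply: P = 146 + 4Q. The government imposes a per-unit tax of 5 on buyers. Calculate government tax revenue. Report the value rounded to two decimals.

Pre-tax equilibrium: 204 - 0.5Q = 146 + 4Q gives Q* = 12.8889, P* = 197.5556.
A tax on buyers shifts demand down by 5: (204 - 5) - 0.5Q = 146 + 4Q, so Q_t = 11.7778. Buyers pay P_b = 198.1111; sellers receive P_s = P_b - 5 = 193.1111.
Revenue is the tax times quantity traded: 5 x 11.7778 = 58.8889.

58.89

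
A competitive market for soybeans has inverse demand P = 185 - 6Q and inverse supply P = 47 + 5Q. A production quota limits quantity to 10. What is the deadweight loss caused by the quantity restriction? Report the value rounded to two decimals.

35.64

Unrestricted equilibrium: Q* = (185 - 47)/(6 + 5) = 12.5455.
At Q = 10 the demand price is 185 - 6(10) = 125 and the supply price is 47 + 5(10) = 97.
Deadweight loss is the triangle between the curves from 10 to 12.5455: (1/2)(125 - 97)(12.5455 - 10) = 35.6364.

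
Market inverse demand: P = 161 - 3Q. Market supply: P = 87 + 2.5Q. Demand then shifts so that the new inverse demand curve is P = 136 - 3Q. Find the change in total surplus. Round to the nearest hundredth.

Initial equilibrium: Q_0 = 13.4545, P_0 = 120.6364; CS_0 = (1/2)(13.4545)(40.3636) = 271.5372, PS_0 = (1/2)(13.4545)(33.6364) = 226.281.
New equilibrium: 136 - 3Q = 87 + 2.5Q gives Q_1 = 8.9091, P_1 = 109.2727; CS_1 = 119.0579, PS_1 = 99.2149.
Change in total surplus = (119.0579 + 99.2149) - (271.5372 + 226.281) = -279.5455.

-279.55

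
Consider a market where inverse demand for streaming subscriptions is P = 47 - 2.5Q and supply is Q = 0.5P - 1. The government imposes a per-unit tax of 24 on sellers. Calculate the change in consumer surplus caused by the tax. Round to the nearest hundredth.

-97.78

Rewriting supply in inverse form: P = 2 + 2Q.
Pre-tax equilibrium: 47 - 2.5Q = 2 + 2Q gives Q* = 10, P* = 22.
A tax on sellers shifts supply up by 24: 47 - 2.5Q = 2 + 2Q + 24, so Q_t = 4.6667. Buyers pay P_b = 35.3333; sellers receive P_s = P_b - 24 = 11.3333.
CS falls from (1/2)(10)(25) = 125 to (1/2)(4.6667)(11.6667) = 27.2222, a change of -97.7778.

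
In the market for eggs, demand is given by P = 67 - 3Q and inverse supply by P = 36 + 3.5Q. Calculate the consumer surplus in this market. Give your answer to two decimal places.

34.12

Set 67 - 3Q = 36 + 3.5Q, which gives 31 = 6.5Q, so Q* = 4.7692 and P* = 67 - 3(4.7692) = 52.6923.
CS is the area between the demand curve and P* from 0 to Q*: (1/2)(4.7692)(14.3077) = 34.1183.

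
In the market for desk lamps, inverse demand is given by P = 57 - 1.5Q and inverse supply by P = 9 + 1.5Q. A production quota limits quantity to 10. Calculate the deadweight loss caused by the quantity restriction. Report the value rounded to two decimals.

Unrestricted equilibrium: Q* = (57 - 9)/(1.5 + 1.5) = 16.
At Q = 10 the demand price is 57 - 1.5(10) = 42 and the supply price is 9 + 1.5(10) = 24.
DWL = (1/2)(gap between curves at 10) x (Q* - 10) = (1/2)(18)(6) = 54.

54.00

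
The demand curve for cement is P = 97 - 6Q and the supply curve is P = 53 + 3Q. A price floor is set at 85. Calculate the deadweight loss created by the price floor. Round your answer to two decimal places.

37.56

Free-market equilibrium: 97 - 6Q = 53 + 3Q gives Q* = 4.8889, P* = 67.6667.
At P = 85, buyers demand (97 - 85)/6 = 2 while sellers would supply more, so the quantity traded is 2 at price 85.
At Q = 2 the demand price is 85 and the supply price is 59. Deadweight loss is the triangle between the curves from 2 to 4.8889: (1/2)(85 - 59)(4.8889 - 2) = 37.5556.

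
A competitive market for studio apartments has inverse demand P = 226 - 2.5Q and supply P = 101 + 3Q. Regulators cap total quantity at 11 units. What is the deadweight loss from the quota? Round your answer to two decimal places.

378.20

Without the quota, 226 - 2.5Q = 101 + 3Q gives Q* = 22.7273.
At Q = 11 the demand price is 226 - 2.5(11) = 198.5 and the supply price is 101 + 3(11) = 134.
Deadweight loss is the triangle between the curves from 11 to 22.7273: (1/2)(198.5 - 134)(22.7273 - 11) = 378.2045.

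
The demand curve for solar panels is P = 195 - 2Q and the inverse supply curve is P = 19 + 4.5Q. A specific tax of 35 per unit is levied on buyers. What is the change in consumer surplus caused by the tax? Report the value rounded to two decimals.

Without the tax, 195 - 2Q = 19 + 4.5Q so Q* = 27.0769 and P* = 140.8462.
With the tax, buyers' net willingness to pay falls by 35: (195 - 35) - 2Q = 19 + 4.5Q, so Q_t = 21.6923. Buyers pay P_b = 151.6154; sellers receive P_s = P_b - 35 = 116.6154.
Consumers lose the trapezoid between P* and P_b out to Q_t plus the triangle from Q_t to Q*: change in CS = 470.5562 - 733.1598 = -262.6036.

-262.60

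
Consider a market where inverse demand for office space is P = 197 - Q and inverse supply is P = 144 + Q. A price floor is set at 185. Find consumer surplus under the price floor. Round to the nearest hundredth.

72.00

Free-market equilibrium: 197 - Q = 144 + Q gives Q* = 26.5, P* = 170.5.
At the floor price 185, quantity demanded is (197 - 185)/1 = 12; demand is the short side, so Q = 12 trades at P = 185.
CS is the triangle under demand above 185: (1/2)(12)(197 - 185) = 72.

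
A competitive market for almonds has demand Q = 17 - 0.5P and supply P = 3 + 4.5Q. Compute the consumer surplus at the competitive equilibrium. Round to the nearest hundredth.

Rewriting demand in inverse form: P = 34 - 2Q.
Set 34 - 2Q = 3 + 4.5Q, which gives 31 = 6.5Q, so Q* = 4.7692 and P* = 34 - 2(4.7692) = 24.4615.
Consumer surplus is the triangle under demand above P*: (1/2)(4.7692)(34 - 24.4615) = (1/2)(4.7692)(9.5385) = 22.7456.

22.75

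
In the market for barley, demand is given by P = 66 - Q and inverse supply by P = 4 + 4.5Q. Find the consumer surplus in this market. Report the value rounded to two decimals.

63.54

Set 66 - Q = 4 + 4.5Q, which gives 62 = 5.5Q, so Q* = 11.2727 and P* = 66 - (11.2727) = 54.7273.
Consumer surplus is the triangle under demand above P*: (1/2)(11.2727)(66 - 54.7273) = (1/2)(11.2727)(11.2727) = 63.5372.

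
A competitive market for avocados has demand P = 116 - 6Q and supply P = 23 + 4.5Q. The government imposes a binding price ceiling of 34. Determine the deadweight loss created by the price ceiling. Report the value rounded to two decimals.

215.89

Free-market equilibrium: 116 - 6Q = 23 + 4.5Q gives Q* = 8.8571, P* = 62.8571.
At the ceiling price 34, quantity supplied is (34 - 23)/4.5 = 2.4444; supply is the short side, so Q = 2.4444 trades at P = 34.
The lost-trades triangle has base Q* - 2.4444 = 6.4127 and height equal to the gap between the curves at Q = 2.4444, which is 101.3333 - 34 = 67.3333. DWL = (1/2)(6.4127)(67.3333) = 215.8942.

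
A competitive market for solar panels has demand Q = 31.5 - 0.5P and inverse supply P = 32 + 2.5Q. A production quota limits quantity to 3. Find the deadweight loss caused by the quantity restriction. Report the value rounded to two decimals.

34.03

Rewriting demand in inverse form: P = 63 - 2Q.
Without the quota, 63 - 2Q = 32 + 2.5Q gives Q* = 6.8889.
At Q = 3 the demand price is 63 - 2(3) = 57 and the supply price is 32 + 2.5(3) = 39.5.
DWL = (1/2)(gap between curves at 3) x (Q* - 3) = (1/2)(17.5)(3.8889) = 34.0278.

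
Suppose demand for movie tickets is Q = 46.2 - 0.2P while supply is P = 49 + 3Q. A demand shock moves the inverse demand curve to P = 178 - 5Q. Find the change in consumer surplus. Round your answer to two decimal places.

-643.87

Rewriting demand in inverse form: P = 231 - 5Q.
Initial equilibrium: Q_0 = 22.75, P_0 = 117.25; CS_0 = (1/2)(22.75)(113.75) = 1293.9062, PS_0 = (1/2)(22.75)(68.25) = 776.3438.
New equilibrium: 178 - 5Q = 49 + 3Q gives Q_1 = 16.125, P_1 = 97.375; CS_1 = 650.0391, PS_1 = 390.0234.
Change in consumer surplus = 650.0391 - 1293.9062 = -643.8672.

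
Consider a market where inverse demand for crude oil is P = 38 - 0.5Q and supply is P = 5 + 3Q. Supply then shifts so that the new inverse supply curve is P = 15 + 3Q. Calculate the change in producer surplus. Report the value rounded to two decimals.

-68.57

Initial equilibrium: Q_0 = 9.4286, P_0 = 33.2857; CS_0 = (1/2)(9.4286)(4.7143) = 22.2245, PS_0 = (1/2)(9.4286)(28.2857) = 133.3469.
New equilibrium: 38 - 0.5Q = 15 + 3Q gives Q_1 = 6.5714, P_1 = 34.7143; CS_1 = 10.7959, PS_1 = 64.7755.
Change in producer surplus = 64.7755 - 133.3469 = -68.5714.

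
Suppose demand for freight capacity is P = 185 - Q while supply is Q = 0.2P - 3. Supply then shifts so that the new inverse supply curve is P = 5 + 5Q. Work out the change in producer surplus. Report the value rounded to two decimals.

Rewriting supply in inverse form: P = 15 + 5Q.
Initial equilibrium: Q_0 = 28.3333, P_0 = 156.6667; CS_0 = (1/2)(28.3333)(28.3333) = 401.3889, PS_0 = (1/2)(28.3333)(141.6667) = 2006.9444.
New equilibrium: 185 - Q = 5 + 5Q gives Q_1 = 30, P_1 = 155; CS_1 = 450, PS_1 = 2250.
Change in producer surplus = 2250 - 2006.9444 = 243.0556.

243.06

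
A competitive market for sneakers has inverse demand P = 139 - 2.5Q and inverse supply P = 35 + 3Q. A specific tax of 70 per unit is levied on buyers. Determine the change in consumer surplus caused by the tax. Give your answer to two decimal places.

-399.17

Without the tax, 139 - 2.5Q = 35 + 3Q so Q* = 18.9091 and P* = 91.7273.
With the tax, buyers' net willingness to pay falls by 70: (139 - 70) - 2.5Q = 35 + 3Q, so Q_t = 6.1818. Buyers pay P_b = 123.5455; sellers receive P_s = P_b - 70 = 53.5455.
Consumers lose the trapezoid between P* and P_b out to Q_t plus the triangle from Q_t to Q*: change in CS = 47.7686 - 446.9421 = -399.1736.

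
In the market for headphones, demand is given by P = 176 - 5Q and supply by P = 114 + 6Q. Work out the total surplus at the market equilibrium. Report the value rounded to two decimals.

Setting demand equal to supply, 62 = 11Q, so Q* = 5.6364 and P* = 147.8182.
CS = (1/2)(5.6364)(28.1818) = 79.4215 and PS = (1/2)(5.6364)(33.8182) = 95.3058, so total surplus = 174.7273.

174.73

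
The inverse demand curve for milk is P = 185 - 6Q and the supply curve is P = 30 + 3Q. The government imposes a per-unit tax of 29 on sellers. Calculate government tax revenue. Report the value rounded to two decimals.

Pre-tax equilibrium: 185 - 6Q = 30 + 3Q gives Q* = 17.2222, P* = 81.6667.
With the tax, sellers need 29 more per unit: 185 - 6Q = 30 + 3Q + 29, so Q_t = 14. Buyers pay P_b = 101; sellers receive P_s = P_b - 29 = 72.
Tax revenue = t x Q_t = 29 x 14 = 406.

406.00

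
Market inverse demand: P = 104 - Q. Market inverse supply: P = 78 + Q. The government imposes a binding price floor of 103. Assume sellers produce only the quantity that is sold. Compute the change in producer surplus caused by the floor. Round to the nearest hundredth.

Without the control, 104 - Q = 78 + Q so Q* = 13 and P* = 91.
At P = 103, buyers demand (104 - 103)/1 = 1 while sellers would supply more, so the quantity traded is 1 at price 103.
PS goes from (1/2)(13)(13) = 84.5 to 24.5 (computed as (103 - 78)(1) - (1/2)(1)(1)^2), a change of -60.

-60.00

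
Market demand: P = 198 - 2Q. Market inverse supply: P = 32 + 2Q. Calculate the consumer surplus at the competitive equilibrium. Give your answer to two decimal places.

1722.25

Set 198 - 2Q = 32 + 2Q, which gives 166 = 4Q, so Q* = 41.5 and P* = 198 - 2(41.5) = 115.
CS is the area between the demand curve and P* from 0 to Q*: (1/2)(41.5)(83) = 1722.25.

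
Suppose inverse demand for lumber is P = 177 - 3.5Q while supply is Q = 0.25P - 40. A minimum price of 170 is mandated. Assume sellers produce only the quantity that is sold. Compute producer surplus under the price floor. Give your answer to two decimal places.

Rewriting supply in inverse form: P = 160 + 4Q.
Without the control, 177 - 3.5Q = 160 + 4Q so Q* = 2.2667 and P* = 169.0667.
At P = 170, buyers demand (177 - 170)/3.5 = 2 while sellers would supply more, so the quantity traded is 2 at price 170.
The supply price at Q = 2 is 168. PS is the trapezoid between 170 and supply over [0, 2]: (1/2)[(170 - 160) + (170 - 168)](2) = 12.

12.00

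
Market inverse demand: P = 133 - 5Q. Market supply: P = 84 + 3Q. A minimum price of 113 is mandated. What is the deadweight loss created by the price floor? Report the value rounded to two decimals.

Without the control, 133 - 5Q = 84 + 3Q so Q* = 6.125 and P* = 102.375.
At the floor price 113, quantity demanded is (133 - 113)/5 = 4; demand is the short side, so Q = 4 trades at P = 113.
At Q = 4 the demand price is 113 and the supply price is 96. Deadweight loss is the triangle between the curves from 4 to 6.125: (1/2)(113 - 96)(6.125 - 4) = 18.0625.

18.06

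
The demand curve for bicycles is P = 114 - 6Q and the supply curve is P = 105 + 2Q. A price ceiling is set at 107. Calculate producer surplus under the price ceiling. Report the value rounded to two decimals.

1.00

Free-market equilibrium: 114 - 6Q = 105 + 2Q gives Q* = 1.125, P* = 107.25.
At P = 107, sellers supply (107 - 105)/2 = 1 while buyers want more, so the quantity traded is 1 at price 107.
PS is the triangle above supply below 107: (1/2)(1)(107 - 105) = 1.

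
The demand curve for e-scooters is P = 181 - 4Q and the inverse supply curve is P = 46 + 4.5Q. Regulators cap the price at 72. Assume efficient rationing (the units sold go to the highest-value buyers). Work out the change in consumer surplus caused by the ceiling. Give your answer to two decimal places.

Free-market equilibrium: 181 - 4Q = 46 + 4.5Q gives Q* = 15.8824, P* = 117.4706.
At the ceiling price 72, quantity supplied is (72 - 46)/4.5 = 5.7778; supply is the short side, so Q = 5.7778 trades at P = 72.
CS goes from (1/2)(15.8824)(63.5294) = 504.4983 to 563.0123 (computed as (181 - 72)(5.7778) - (1/2)(4)(5.7778)^2), a change of 58.5141.

58.51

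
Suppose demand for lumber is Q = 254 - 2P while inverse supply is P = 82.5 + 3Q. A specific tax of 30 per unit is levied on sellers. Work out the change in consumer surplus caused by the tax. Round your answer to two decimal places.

-36.12

Rewriting demand in inverse form: P = 127 - 0.5Q.
Pre-tax equilibrium: 127 - 0.5Q = 82.5 + 3Q gives Q* = 12.7143, P* = 120.6429.
With the tax, sellers need 30 more per unit: 127 - 0.5Q = 82.5 + 3Q + 30, so Q_t = 4.1429. Buyers pay P_b = 124.9286; sellers receive P_s = P_b - 30 = 94.9286.
Consumers lose the trapezoid between P* and P_b out to Q_t plus the triangle from Q_t to Q*: change in CS = 4.2908 - 40.4133 = -36.1224.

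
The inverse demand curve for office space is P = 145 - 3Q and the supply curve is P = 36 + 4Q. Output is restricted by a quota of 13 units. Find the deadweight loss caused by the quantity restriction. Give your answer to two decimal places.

23.14

Unrestricted equilibrium: Q* = (145 - 36)/(3 + 4) = 15.5714.
At Q = 13 the demand price is 145 - 3(13) = 106 and the supply price is 36 + 4(13) = 88.
Deadweight loss is the triangle between the curves from 13 to 15.5714: (1/2)(106 - 88)(15.5714 - 13) = 23.1429.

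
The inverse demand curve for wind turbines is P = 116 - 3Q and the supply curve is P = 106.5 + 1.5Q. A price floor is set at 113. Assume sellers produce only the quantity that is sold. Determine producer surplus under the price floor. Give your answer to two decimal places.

5.75

Without the control, 116 - 3Q = 106.5 + 1.5Q so Q* = 2.1111 and P* = 109.6667.
At the floor price 113, quantity demanded is (116 - 113)/3 = 1; demand is the short side, so Q = 1 trades at P = 113.
The supply price at Q = 1 is 108. PS is the trapezoid between 113 and supply over [0, 1]: (1/2)[(113 - 106.5) + (113 - 108)](1) = 5.75.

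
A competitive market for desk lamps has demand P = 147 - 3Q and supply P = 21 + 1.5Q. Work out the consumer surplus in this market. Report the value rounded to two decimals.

Set 147 - 3Q = 21 + 1.5Q, which gives 126 = 4.5Q, so Q* = 28 and P* = 147 - 3(28) = 63.
Consumer surplus is the triangle under demand above P*: (1/2)(28)(147 - 63) = (1/2)(28)(84) = 1176.

1176.00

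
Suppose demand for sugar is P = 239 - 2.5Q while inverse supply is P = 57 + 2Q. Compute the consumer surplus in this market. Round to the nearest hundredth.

2044.69

Set 239 - 2.5Q = 57 + 2Q, which gives 182 = 4.5Q, so Q* = 40.4444 and P* = 239 - 2.5(40.4444) = 137.8889.
CS is the area between the demand curve and P* from 0 to Q*: (1/2)(40.4444)(101.1111) = 2044.6914.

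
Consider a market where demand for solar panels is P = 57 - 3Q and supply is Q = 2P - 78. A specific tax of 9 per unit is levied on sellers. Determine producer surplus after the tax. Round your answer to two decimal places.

Rewriting supply in inverse form: P = 39 + 0.5Q.
Pre-tax equilibrium: 57 - 3Q = 39 + 0.5Q gives Q* = 5.1429, P* = 41.5714.
A tax on sellers shifts supply up by 9: 57 - 3Q = 39 + 0.5Q + 9, so Q_t = 2.5714. Buyers pay P_b = 49.2857; sellers receive P_s = P_b - 9 = 40.2857.
Producer surplus is the triangle above supply below P_s: (1/2)(2.5714)(40.2857 - 39) = 1.6531.

1.65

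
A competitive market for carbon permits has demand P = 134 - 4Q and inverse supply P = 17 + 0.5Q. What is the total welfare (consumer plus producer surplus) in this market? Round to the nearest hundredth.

1521.00

Equilibrium: 134 - 4Q = 17 + 0.5Q, so Q* = 26 and P* = 30.
CS = (1/2)(26)(104) = 1352 and PS = (1/2)(26)(13) = 169, so total surplus = 1521.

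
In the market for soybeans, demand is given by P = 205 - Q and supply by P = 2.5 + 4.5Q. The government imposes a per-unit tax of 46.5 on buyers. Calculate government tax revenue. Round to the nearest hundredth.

Pre-tax equilibrium: 205 - Q = 2.5 + 4.5Q gives Q* = 36.8182, P* = 168.1818.
A tax on buyers shifts demand down by 46.5: (205 - 46.5) - Q = 2.5 + 4.5Q, so Q_t = 28.3636. Buyers pay P_b = 176.6364; sellers receive P_s = P_b - 46.5 = 130.1364.
Tax revenue = t x Q_t = 46.5 x 28.3636 = 1318.9091.

1318.91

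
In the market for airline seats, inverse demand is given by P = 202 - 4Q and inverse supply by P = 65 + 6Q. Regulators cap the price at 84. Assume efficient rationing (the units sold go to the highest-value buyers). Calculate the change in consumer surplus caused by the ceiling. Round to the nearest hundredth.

-21.77

Free-market equilibrium: 202 - 4Q = 65 + 6Q gives Q* = 13.7, P* = 147.2.
At P = 84, sellers supply (84 - 65)/6 = 3.1667 while buyers want more, so the quantity traded is 3.1667 at price 84.
CS goes from (1/2)(13.7)(54.8) = 375.38 to 353.6111 (computed as (202 - 84)(3.1667) - (1/2)(4)(3.1667)^2), a change of -21.7689.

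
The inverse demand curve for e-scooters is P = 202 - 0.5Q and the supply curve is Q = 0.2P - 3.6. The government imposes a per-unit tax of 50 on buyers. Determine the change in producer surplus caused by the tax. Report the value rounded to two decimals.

Rewriting supply in inverse form: P = 18 + 5Q.
Without the tax, 202 - 0.5Q = 18 + 5Q so Q* = 33.4545 and P* = 185.2727.
A tax on buyers shifts demand down by 50: (202 - 50) - 0.5Q = 18 + 5Q, so Q_t = 24.3636. Buyers pay P_b = 189.8182; sellers receive P_s = P_b - 50 = 139.8182.
Producers lose the trapezoid between P_s and P* out to Q_t plus the triangle from Q_t to Q*: change in PS = 1483.9669 - 2798.0165 = -1314.0496.

-1314.05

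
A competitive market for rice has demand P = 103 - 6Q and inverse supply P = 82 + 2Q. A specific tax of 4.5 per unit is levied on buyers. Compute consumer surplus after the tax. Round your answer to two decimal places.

Pre-tax equilibrium: 103 - 6Q = 82 + 2Q gives Q* = 2.625, P* = 87.25.
With the tax, buyers' net willingness to pay falls by 4.5: (103 - 4.5) - 6Q = 82 + 2Q, so Q_t = 2.0625. Buyers pay P_b = 90.625; sellers receive P_s = P_b - 4.5 = 86.125.
Consumer surplus is the triangle under demand above P_b: (1/2)(2.0625)(103 - 90.625) = 12.7617.

12.76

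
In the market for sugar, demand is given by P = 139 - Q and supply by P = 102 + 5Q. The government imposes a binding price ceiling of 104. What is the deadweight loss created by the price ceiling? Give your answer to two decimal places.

99.76

Without the control, 139 - Q = 102 + 5Q so Q* = 6.1667 and P* = 132.8333.
At the ceiling price 104, quantity supplied is (104 - 102)/5 = 0.4; supply is the short side, so Q = 0.4 trades at P = 104.
The lost-trades triangle has base Q* - 0.4 = 5.7667 and height equal to the gap between the curves at Q = 0.4, which is 138.6 - 104 = 34.6. DWL = (1/2)(5.7667)(34.6) = 99.7633.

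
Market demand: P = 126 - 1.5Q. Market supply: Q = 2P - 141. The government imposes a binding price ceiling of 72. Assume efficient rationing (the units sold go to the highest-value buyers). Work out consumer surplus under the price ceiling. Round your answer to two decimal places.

155.25

Rewriting supply in inverse form: P = 70.5 + 0.5Q.
Free-market equilibrium: 126 - 1.5Q = 70.5 + 0.5Q gives Q* = 27.75, P* = 84.375.
At the ceiling price 72, quantity supplied is (72 - 70.5)/0.5 = 3; supply is the short side, so Q = 3 trades at P = 72.
The demand price at Q = 3 is 121.5. CS is the trapezoid between demand and 72 over [0, 3]: (1/2)[(126 - 72) + (121.5 - 72)](3) = 155.25.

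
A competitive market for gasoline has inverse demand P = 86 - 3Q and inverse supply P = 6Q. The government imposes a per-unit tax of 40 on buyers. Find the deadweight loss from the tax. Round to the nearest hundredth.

88.89

Without the tax, 86 - 3Q = 6Q so Q* = 9.5556 and P* = 57.3333.
With the tax, buyers' net willingness to pay falls by 40: (86 - 40) - 3Q = 6Q, so Q_t = 5.1111. Buyers pay P_b = 70.6667; sellers receive P_s = P_b - 40 = 30.6667.
Deadweight loss is the triangle between the curves from Q_t to Q*: (1/2)(9.5556 - 5.1111)(40) = 88.8889.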